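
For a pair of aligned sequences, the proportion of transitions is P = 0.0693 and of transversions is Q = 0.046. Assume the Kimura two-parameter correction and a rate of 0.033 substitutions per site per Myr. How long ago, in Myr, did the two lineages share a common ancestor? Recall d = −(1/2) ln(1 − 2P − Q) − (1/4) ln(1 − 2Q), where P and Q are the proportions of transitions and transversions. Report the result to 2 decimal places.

Under the Kimura two-parameter model, d = −½ ln(1 − 2P − Q) − ¼ ln(1 − 2Q).
1 − 2P − Q = 0.8154, giving −½ ln(0.8154) = 0.102038.
1 − 2Q = 0.908, giving −¼ ln(0.908) = 0.024128.
d = 0.102038 + 0.024128 = 0.126166.
Under a molecular clock d = 2μt, so t = d/(2μ) = 0.126166 / (2 × 0.033) = 1.91 Myr.

1.91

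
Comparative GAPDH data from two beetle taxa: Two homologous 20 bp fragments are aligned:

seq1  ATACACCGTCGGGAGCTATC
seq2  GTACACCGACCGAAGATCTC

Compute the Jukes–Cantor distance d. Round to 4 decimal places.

The sequences differ at 6 of 20 sites (1, 9, 11, 13, 16, 18), so p = 6/20 = 0.3.
d = −(3/4) ln(1 − 4p/3) = −0.75 ln(1 − 0.4) = −0.75 ln(0.6)
  = −0.75 × (-0.510826) = 0.383120 substitutions/site.

0.3831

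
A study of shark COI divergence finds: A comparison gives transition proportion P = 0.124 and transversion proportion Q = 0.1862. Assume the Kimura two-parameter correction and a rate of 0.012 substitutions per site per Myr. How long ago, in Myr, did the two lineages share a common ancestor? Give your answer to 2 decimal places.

Under the Kimura two-parameter model, d = −½ ln(1 − 2P − Q) − ¼ ln(1 − 2Q).
1 − 2P − Q = 0.5658, giving −½ ln(0.5658) = 0.284757.
1 − 2Q = 0.6276, giving −¼ ln(0.6276) = 0.116463.
d = 0.284757 + 0.116463 = 0.401220.
Under a molecular clock d = 2μt, so t = d/(2μ) = 0.401220 / (2 × 0.012) = 16.72 Myr.

16.72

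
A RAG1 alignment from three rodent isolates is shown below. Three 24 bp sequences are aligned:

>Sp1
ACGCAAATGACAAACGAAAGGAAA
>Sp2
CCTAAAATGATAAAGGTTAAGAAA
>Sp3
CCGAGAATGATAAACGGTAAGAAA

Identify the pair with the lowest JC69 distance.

Sp1–Sp2: 8/24 differ, p = 0.333, d = 0.441.
Sp1–Sp3: 7/24 differ, p = 0.292, d = 0.369.
Sp2–Sp3: 4/24 differ, p = 0.167, d = 0.188.
The smallest distance is between Sp2 and Sp3.

Sp2 and Sp3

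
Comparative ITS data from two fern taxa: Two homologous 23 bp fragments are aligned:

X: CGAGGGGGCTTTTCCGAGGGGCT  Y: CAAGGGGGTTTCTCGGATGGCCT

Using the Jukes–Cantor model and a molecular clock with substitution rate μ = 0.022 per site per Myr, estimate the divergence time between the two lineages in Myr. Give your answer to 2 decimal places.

The sequences differ at 6 of 23 sites (2, 9, 12, 15, 18, 21), so p = 6/23 ≈ 0.26087.
d = −(3/4) ln(1 − 4p/3) = −0.75 ln(1 − 0.347827) = −0.75 ln(0.652173)
  = −0.75 × (-0.427445) = 0.320584 substitutions/site.
Under a molecular clock d = 2μt, so t = d/(2μ) = 0.320584 / (2 × 0.022) = 7.29 Myr.

7.29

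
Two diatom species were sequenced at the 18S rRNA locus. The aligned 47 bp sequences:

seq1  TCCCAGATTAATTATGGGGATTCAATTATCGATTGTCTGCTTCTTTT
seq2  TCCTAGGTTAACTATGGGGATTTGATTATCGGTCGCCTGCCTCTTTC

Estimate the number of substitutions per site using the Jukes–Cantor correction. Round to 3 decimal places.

0.250

The sequences differ at 10 of 47 sites (4, 7, 12, 23, 24, 32, 34, 36, 41, 47), so p = 10/47 ≈ 0.212766.
d = −(3/4) ln(1 − 4p/3) = −0.75 ln(1 − 0.283688) = −0.75 ln(0.716312)
  = −0.75 × (-0.333639) = 0.250229 substitutions/site.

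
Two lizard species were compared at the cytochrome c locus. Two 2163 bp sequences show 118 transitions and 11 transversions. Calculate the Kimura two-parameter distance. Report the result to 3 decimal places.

0.063

P = 118/2163 ≈ 0.054554 and Q = 11/2163 ≈ 0.005086.
Under the Kimura two-parameter model, d = −½ ln(1 − 2P − Q) − ¼ ln(1 − 2Q).
1 − 2P − Q = 0.885806, giving −½ ln(0.885806) = 0.060629.
1 − 2Q = 0.989828, giving −¼ ln(0.989828) = 0.002556.
d = 0.060629 + 0.002556 = 0.063185.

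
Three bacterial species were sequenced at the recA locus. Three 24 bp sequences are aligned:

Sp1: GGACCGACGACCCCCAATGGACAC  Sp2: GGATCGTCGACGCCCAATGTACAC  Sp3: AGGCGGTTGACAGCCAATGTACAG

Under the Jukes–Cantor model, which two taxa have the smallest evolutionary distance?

Sp1 and Sp2

Sp1–Sp2: 4/24 differ, p = 0.167, d = 0.188.
Sp1–Sp3: 9/24 differ, p = 0.375, d = 0.520.
Sp2–Sp3: 8/24 differ, p = 0.333, d = 0.441.
The smallest distance is between Sp1 and Sp2.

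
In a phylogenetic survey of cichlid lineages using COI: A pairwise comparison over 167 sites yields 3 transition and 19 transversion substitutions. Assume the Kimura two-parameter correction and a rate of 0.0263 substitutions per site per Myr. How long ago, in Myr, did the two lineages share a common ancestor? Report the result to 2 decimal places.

2.77

P = 3/167 ≈ 0.017964 and Q = 19/167 ≈ 0.113772.
Under the Kimura two-parameter model, d = −½ ln(1 − 2P − Q) − ¼ ln(1 − 2Q).
1 − 2P − Q = 0.8503, giving −½ ln(0.8503) = 0.081083.
1 − 2Q = 0.772456, giving −¼ ln(0.772456) = 0.064545.
d = 0.081083 + 0.064545 = 0.145628.
Under a molecular clock d = 2μt, so t = d/(2μ) = 0.145628 / (2 × 0.0263) = 2.77 Myr.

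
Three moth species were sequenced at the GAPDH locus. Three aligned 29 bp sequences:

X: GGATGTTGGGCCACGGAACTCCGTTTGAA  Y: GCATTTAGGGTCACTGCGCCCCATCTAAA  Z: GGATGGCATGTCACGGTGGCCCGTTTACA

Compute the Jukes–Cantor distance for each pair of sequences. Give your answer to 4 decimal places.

X–Y: 11/29 sites differ → p ≈ 0.37931, d = −0.75 ln(1 − 0.505747) = 0.528531 ≈ 0.5285.
X–Z: 11/29 sites differ → p ≈ 0.37931, d = −0.75 ln(1 − 0.505747) = 0.528531 ≈ 0.5285.
Y–Z: 12/29 sites differ → p ≈ 0.413793, d = −0.75 ln(1 − 0.551724) = 0.601760 ≈ 0.6018.

d(X,Y) = 0.5285, d(X,Z) = 0.5285, d(Y,Z) = 0.6018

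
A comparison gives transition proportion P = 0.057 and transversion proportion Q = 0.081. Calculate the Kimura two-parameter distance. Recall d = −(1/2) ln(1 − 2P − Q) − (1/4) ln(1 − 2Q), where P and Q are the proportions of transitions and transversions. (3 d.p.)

0.153

Under the Kimura two-parameter model, d = −½ ln(1 − 2P − Q) − ¼ ln(1 − 2Q).
1 − 2P − Q = 0.805, giving −½ ln(0.805) = 0.108457.
1 − 2Q = 0.838, giving −¼ ln(0.838) = 0.044184.
d = 0.108457 + 0.044184 = 0.152641.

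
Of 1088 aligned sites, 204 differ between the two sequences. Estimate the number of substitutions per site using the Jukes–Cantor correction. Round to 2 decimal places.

p = 204/1088 = 0.1875.
d = −(3/4) ln(1 − 4p/3) = −0.75 ln(1 − 0.25) = −0.75 ln(0.75)
  = −0.75 × (-0.287682) = 0.215762 substitutions/site.

0.22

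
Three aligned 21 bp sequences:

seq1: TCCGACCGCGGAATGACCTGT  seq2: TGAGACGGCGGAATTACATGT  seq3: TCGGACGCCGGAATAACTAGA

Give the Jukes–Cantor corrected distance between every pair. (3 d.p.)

d(seq1,seq2) = 0.286, d(seq1,seq3) = 0.441, d(seq2,seq3) = 0.441

seq1–seq2: 5/21 sites differ → p ≈ 0.238095, d = −0.75 ln(1 − 0.31746) = 0.286451 ≈ 0.286.
seq1–seq3: 7/21 sites differ → p ≈ 0.333333, d = −0.75 ln(1 − 0.444444) = 0.440839 ≈ 0.441.
seq2–seq3: 7/21 sites differ → p ≈ 0.333333, d = −0.75 ln(1 − 0.444444) = 0.440839 ≈ 0.441.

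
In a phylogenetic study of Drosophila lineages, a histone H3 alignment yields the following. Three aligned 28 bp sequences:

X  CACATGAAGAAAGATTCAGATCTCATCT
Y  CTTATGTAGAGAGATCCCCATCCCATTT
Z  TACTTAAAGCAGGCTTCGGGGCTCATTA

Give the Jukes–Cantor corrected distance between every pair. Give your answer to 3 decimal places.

d(X,Y) = 0.420, d(X,Z) = 0.556, d(Y,Z) = 1.244

X–Y: 9/28 sites differ → p ≈ 0.321429, d = −0.75 ln(1 − 0.428572) = 0.419713 ≈ 0.420.
X–Z: 11/28 sites differ → p ≈ 0.392857, d = −0.75 ln(1 − 0.523809) = 0.556452 ≈ 0.556.
Y–Z: 17/28 sites differ → p ≈ 0.607143, d = −0.75 ln(1 − 0.809524) = 1.243672 ≈ 1.244.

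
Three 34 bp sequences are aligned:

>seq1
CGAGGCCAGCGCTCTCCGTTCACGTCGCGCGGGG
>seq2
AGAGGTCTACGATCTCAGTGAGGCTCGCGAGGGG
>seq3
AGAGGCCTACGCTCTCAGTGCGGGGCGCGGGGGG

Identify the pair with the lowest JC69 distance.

seq1–seq2: 12/34 differ, p = 0.353, d = 0.477.
seq1–seq3: 9/34 differ, p = 0.265, d = 0.326.
seq2–seq3: 6/34 differ, p = 0.176, d = 0.201.
The smallest distance is between seq2 and seq3.

seq2 and seq3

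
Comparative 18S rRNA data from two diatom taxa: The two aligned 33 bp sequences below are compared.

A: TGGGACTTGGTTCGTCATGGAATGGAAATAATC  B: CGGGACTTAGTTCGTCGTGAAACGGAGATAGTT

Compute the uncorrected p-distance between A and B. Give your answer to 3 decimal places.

The sequences differ at 8 of 33 positions (sites 1, 9, 17, 20, 23, 27, 31, 33).
p = 8/33 = 0.242424… ≈ 0.242 (to 3 d.p.).

0.242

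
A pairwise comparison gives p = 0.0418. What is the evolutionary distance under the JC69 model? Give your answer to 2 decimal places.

0.04

d = −(3/4) ln(1 − 4p/3) = −0.75 ln(1 − 0.055733) = −0.75 ln(0.944267)
  = −0.75 × (-0.057346) = 0.043010 substitutions/site.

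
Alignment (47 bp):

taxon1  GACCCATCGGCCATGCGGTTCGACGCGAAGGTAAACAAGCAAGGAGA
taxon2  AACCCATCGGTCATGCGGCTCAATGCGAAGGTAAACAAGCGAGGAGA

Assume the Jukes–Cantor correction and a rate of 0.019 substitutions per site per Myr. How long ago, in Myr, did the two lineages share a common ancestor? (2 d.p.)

The sequences differ at 6 of 47 sites (1, 11, 19, 22, 24, 41), so p = 6/47 ≈ 0.12766.
d = −(3/4) ln(1 − 4p/3) = −0.75 ln(1 − 0.170213) = −0.75 ln(0.829787)
  = −0.75 × (-0.186586) = 0.139940 substitutions/site.
Under a molecular clock d = 2μt, so t = d/(2μ) = 0.139940 / (2 × 0.019) = 3.68 Myr.

3.68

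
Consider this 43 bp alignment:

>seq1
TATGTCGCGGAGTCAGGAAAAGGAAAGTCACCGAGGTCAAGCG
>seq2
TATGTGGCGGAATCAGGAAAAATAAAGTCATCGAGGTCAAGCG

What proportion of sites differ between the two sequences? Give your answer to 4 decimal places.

The sequences differ at 5 of 43 positions (sites 6, 12, 22, 23, 31).
p = 5/43 = 0.116279… ≈ 0.1163 (to 4 d.p.).

0.1163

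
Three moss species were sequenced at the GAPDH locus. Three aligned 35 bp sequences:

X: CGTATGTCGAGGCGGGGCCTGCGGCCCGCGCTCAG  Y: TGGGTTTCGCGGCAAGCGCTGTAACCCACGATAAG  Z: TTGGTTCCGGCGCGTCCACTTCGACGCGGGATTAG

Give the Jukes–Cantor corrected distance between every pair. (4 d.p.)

d(X,Y) = 0.6355, d(X,Z) = 0.8681, d(Y,Z) = 0.6355

X–Y: 15/35 sites differ → p ≈ 0.428571, d = −0.75 ln(1 − 0.571428) = 0.635472 ≈ 0.6355.
X–Z: 18/35 sites differ → p ≈ 0.514286, d = −0.75 ln(1 − 0.685715) = 0.868091 ≈ 0.8681.
Y–Z: 15/35 sites differ → p ≈ 0.428571, d = −0.75 ln(1 − 0.571428) = 0.635472 ≈ 0.6355.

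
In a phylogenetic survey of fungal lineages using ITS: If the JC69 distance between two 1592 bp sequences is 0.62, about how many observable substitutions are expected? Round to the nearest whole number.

Invert JC69: p = (3/4)(1 − e^(−4d/3)) = 0.75 × (1 − e^(-0.826667)) = 0.75 × (1 − 0.437505) = 0.421871.
Expected differing sites = pL ≈ 0.421871 × 1592 = 671.618632 ≈ 672.

672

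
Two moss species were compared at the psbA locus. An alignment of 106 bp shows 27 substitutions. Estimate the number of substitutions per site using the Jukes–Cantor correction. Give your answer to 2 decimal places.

0.31

p = 27/106 ≈ 0.254717.
d = −(3/4) ln(1 − 4p/3) = −0.75 ln(1 − 0.339623) = −0.75 ln(0.660377)
  = −0.75 × (-0.414944) = 0.311208 substitutions/site.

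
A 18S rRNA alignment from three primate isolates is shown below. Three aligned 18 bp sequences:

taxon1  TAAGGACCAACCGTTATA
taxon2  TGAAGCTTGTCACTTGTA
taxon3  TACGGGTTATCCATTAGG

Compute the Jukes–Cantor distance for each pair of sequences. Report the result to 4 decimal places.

d(taxon1,taxon2) = 1.0124, d(taxon1,taxon3) = 0.6735, d(taxon2,taxon3) = 1.0124

taxon1–taxon2: 10/18 sites differ → p ≈ 0.555556, d = −0.75 ln(1 − 0.740741) = 1.012446 ≈ 1.0124.
taxon1–taxon3: 8/18 sites differ → p ≈ 0.444444, d = −0.75 ln(1 − 0.592592) = 0.673455 ≈ 0.6735.
taxon2–taxon3: 10/18 sites differ → p ≈ 0.555556, d = −0.75 ln(1 − 0.740741) = 1.012446 ≈ 1.0124.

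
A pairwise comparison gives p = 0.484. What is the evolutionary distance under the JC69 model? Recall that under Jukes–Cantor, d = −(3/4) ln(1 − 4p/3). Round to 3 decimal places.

d = −(3/4) ln(1 − 4p/3) = −0.75 ln(1 − 0.645333) = −0.75 ln(0.354667)
  = −0.75 × (-1.036576) = 0.777432 substitutions/site.

0.777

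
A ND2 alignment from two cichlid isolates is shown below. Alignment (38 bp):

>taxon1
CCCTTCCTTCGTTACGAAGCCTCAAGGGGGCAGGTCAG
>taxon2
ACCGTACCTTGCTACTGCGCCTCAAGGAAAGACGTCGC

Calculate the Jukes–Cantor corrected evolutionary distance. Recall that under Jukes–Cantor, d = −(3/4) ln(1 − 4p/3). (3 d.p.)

The sequences differ at 16 of 38 sites, so p = 16/38 ≈ 0.421053.
d = −(3/4) ln(1 − 4p/3) = −0.75 ln(1 − 0.561404) = −0.75 ln(0.438596)
  = −0.75 × (-0.824177) = 0.618133 substitutions/site.

0.618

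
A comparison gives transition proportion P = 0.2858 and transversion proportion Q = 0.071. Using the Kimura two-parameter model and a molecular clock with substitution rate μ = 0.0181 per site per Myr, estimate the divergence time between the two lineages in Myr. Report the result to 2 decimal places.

15.27

Under the Kimura two-parameter model, d = −½ ln(1 − 2P − Q) − ¼ ln(1 − 2Q).
1 − 2P − Q = 0.3574, giving −½ ln(0.3574) = 0.514450.
1 − 2Q = 0.858, giving −¼ ln(0.858) = 0.038288.
d = 0.514450 + 0.038288 = 0.552738.
Under a molecular clock d = 2μt, so t = d/(2μ) = 0.552738 / (2 × 0.0181) = 15.27 Myr.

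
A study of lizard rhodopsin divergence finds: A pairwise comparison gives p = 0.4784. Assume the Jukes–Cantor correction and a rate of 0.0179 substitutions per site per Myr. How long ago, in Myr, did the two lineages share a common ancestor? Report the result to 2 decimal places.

d = −(3/4) ln(1 − 4p/3) = −0.75 ln(1 − 0.637867) = −0.75 ln(0.362133)
  = −0.75 × (-1.015744) = 0.761808 substitutions/site.
Under a molecular clock d = 2μt, so t = d/(2μ) = 0.761808 / (2 × 0.0179) = 21.28 Myr.

21.28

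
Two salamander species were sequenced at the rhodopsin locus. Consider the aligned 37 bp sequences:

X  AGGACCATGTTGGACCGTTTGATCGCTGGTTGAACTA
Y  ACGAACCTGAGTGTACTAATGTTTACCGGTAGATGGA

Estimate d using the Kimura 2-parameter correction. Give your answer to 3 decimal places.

Of 37 sites, 3 differences are transitions and 16 are transversions, so P = 3/37 ≈ 0.081081 and Q = 16/37 ≈ 0.432432.
Under the Kimura two-parameter model, d = −½ ln(1 − 2P − Q) − ¼ ln(1 − 2Q).
1 − 2P − Q = 0.405406, giving −½ ln(0.405406) = 0.451433.
1 − 2Q = 0.135136, giving −¼ ln(0.135136) = 0.500368.
d = 0.451433 + 0.500368 = 0.951801.

0.952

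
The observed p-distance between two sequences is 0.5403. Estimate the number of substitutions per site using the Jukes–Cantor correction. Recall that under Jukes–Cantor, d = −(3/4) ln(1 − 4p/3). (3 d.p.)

d = −(3/4) ln(1 − 4p/3) = −0.75 ln(1 − 0.7204) = −0.75 ln(0.2796)
  = −0.75 × (-1.274395) = 0.955796 substitutions/site.

0.956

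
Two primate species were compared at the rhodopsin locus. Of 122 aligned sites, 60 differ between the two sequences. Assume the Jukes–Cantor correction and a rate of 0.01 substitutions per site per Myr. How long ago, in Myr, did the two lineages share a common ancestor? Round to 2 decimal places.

39.99

p = 60/122 ≈ 0.491803.
d = −(3/4) ln(1 − 4p/3) = −0.75 ln(1 − 0.655737) = −0.75 ln(0.344263)
  = −0.75 × (-1.066349) = 0.799762 substitutions/site.
Under a molecular clock d = 2μt, so t = d/(2μ) = 0.799762 / (2 × 0.01) = 39.99 Myr.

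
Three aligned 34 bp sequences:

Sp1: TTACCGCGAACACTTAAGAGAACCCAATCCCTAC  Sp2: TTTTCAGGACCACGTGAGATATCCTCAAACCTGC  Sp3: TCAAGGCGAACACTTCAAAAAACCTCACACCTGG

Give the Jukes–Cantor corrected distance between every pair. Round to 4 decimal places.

d(Sp1,Sp2) = 0.5972, d(Sp1,Sp3) = 0.4770, d(Sp2,Sp3) = 0.5972

Sp1–Sp2: 14/34 sites differ → p ≈ 0.411765, d = −0.75 ln(1 − 0.54902) = 0.597249 ≈ 0.5972.
Sp1–Sp3: 12/34 sites differ → p ≈ 0.352941, d = −0.75 ln(1 − 0.470588) = 0.476991 ≈ 0.4770.
Sp2–Sp3: 14/34 sites differ → p ≈ 0.411765, d = −0.75 ln(1 − 0.54902) = 0.597249 ≈ 0.5972.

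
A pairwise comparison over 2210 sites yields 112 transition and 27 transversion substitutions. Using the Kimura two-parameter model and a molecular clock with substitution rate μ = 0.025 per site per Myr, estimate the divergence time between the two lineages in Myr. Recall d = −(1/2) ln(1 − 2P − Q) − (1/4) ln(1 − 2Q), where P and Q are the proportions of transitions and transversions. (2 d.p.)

P = 112/2210 ≈ 0.050679 and Q = 27/2210 ≈ 0.012217.
Under the Kimura two-parameter model, d = −½ ln(1 − 2P − Q) − ¼ ln(1 − 2Q).
1 − 2P − Q = 0.886425, giving −½ ln(0.886425) = 0.060279.
1 − 2Q = 0.975566, giving −¼ ln(0.975566) = 0.006184.
d = 0.060279 + 0.006184 = 0.066463.
Under a molecular clock d = 2μt, so t = d/(2μ) = 0.066463 / (2 × 0.025) = 1.33 Myr.

1.33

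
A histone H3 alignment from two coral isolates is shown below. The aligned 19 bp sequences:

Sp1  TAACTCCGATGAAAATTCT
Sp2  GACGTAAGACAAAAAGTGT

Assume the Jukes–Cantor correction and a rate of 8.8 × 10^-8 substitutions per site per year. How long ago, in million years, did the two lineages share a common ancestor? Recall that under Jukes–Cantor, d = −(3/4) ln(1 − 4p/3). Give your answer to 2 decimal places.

The sequences differ at 9 of 19 sites (1, 3, 4, 6, 7, 10, 11, 16, 18), so p = 9/19 ≈ 0.473684.
d = −(3/4) ln(1 − 4p/3) = −0.75 ln(1 − 0.631579) = −0.75 ln(0.368421)
  = −0.75 × (-0.998529) = 0.748897 substitutions/site.
Under a molecular clock d = 2μt, so t = d/(2μ) = 0.748897 / (2 × 8.8 × 10^-8) = 4.26 million years.

4.26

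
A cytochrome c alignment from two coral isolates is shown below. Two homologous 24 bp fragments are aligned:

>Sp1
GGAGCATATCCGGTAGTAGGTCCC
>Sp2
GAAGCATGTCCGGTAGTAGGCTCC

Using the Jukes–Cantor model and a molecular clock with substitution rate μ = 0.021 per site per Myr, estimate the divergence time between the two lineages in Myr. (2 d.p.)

The sequences differ at 4 of 24 sites (2, 8, 21, 22), so p = 4/24 ≈ 0.166667.
d = −(3/4) ln(1 − 4p/3) = −0.75 ln(1 − 0.222223) = −0.75 ln(0.777777)
  = −0.75 × (-0.251315) = 0.188486 substitutions/site.
Under a molecular clock d = 2μt, so t = d/(2μ) = 0.188486 / (2 × 0.021) = 4.49 Myr.

4.49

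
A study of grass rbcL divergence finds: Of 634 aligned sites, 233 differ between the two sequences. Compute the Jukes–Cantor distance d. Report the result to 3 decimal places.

0.505

p = 233/634 ≈ 0.367508.
d = −(3/4) ln(1 − 4p/3) = −0.75 ln(1 − 0.490011) = −0.75 ln(0.509989)
  = −0.75 × (-0.673366) = 0.505025 substitutions/site.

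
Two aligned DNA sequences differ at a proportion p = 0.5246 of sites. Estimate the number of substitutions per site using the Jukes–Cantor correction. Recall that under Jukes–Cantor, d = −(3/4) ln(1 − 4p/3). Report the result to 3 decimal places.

0.902

d = −(3/4) ln(1 − 4p/3) = −0.75 ln(1 − 0.699467) = −0.75 ln(0.300533)
  = −0.75 × (-1.202198) = 0.901649 substitutions/site.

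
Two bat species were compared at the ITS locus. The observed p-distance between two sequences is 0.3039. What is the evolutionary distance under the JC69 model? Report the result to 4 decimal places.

d = −(3/4) ln(1 − 4p/3) = −0.75 ln(1 − 0.4052) = −0.75 ln(0.5948)
  = −0.75 × (-0.519530) = 0.389648 substitutions/site.

0.3896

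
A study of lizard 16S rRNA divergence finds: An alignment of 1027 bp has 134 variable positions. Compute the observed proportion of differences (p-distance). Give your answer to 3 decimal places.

p = 134/1027 = 0.130477… ≈ 0.130 (to 3 d.p.).

0.130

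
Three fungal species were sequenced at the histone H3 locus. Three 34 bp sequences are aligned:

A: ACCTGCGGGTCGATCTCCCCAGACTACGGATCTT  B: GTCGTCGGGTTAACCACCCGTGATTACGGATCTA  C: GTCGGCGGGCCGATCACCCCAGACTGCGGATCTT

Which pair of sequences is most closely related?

A and C

A–B: 12/34 differ, p = 0.353, d = 0.477.
A–C: 6/34 differ, p = 0.176, d = 0.201.
B–C: 10/34 differ, p = 0.294, d = 0.373.
The smallest distance is between A and C.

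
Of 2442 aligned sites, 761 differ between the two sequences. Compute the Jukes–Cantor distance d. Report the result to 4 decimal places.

p = 761/2442 ≈ 0.31163.
d = −(3/4) ln(1 − 4p/3) = −0.75 ln(1 − 0.415507) = −0.75 ln(0.584493)
  = −0.75 × (-0.537010) = 0.402758 substitutions/site.

0.4028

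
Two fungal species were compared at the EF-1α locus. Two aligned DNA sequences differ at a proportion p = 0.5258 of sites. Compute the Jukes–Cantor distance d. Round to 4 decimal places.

0.9057

d = −(3/4) ln(1 − 4p/3) = −0.75 ln(1 − 0.701067) = −0.75 ln(0.298933)
  = −0.75 × (-1.207536) = 0.905652 substitutions/site.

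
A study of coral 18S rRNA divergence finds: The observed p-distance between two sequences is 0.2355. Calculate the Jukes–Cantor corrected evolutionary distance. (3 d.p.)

d = −(3/4) ln(1 − 4p/3) = −0.75 ln(1 − 0.314) = −0.75 ln(0.686)
  = −0.75 × (-0.376878) = 0.282659 substitutions/site.

0.283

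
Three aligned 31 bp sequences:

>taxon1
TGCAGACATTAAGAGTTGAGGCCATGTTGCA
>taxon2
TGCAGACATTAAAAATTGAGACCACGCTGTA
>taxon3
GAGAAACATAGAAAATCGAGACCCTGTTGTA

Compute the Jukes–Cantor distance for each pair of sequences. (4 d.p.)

d(taxon1,taxon2) = 0.2239, d(taxon1,taxon3) = 0.5445, d(taxon2,taxon3) = 0.4217

taxon1–taxon2: 6/31 sites differ → p ≈ 0.193548, d = −0.75 ln(1 − 0.258064) = 0.223869 ≈ 0.2239.
taxon1–taxon3: 12/31 sites differ → p ≈ 0.387097, d = −0.75 ln(1 − 0.516129) = 0.544453 ≈ 0.5445.
taxon2–taxon3: 10/31 sites differ → p ≈ 0.322581, d = −0.75 ln(1 − 0.430108) = 0.421731 ≈ 0.4217.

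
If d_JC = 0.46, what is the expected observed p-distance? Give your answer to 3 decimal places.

0.344

p = (3/4)(1 − e^(−4d/3)) = 0.75 × (1 − e^(-0.613333)) = 0.75 × (1 − 0.541543) = 0.343843.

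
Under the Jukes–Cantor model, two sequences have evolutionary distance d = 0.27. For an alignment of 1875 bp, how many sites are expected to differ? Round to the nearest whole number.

Invert JC69: p = (3/4)(1 − e^(−4d/3)) = 0.75 × (1 − e^(-0.36)) = 0.75 × (1 − 0.697676) = 0.226743.
Expected differing sites = pL ≈ 0.226743 × 1875 = 425.143125 ≈ 425.

425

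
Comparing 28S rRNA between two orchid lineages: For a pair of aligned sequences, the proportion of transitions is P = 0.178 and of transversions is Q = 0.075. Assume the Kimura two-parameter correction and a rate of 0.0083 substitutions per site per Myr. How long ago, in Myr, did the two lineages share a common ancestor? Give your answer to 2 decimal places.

19.43

Under the Kimura two-parameter model, d = −½ ln(1 − 2P − Q) − ¼ ln(1 − 2Q).
1 − 2P − Q = 0.569, giving −½ ln(0.569) = 0.281937.
1 − 2Q = 0.85, giving −¼ ln(0.85) = 0.040630.
d = 0.281937 + 0.040630 = 0.322567.
Under a molecular clock d = 2μt, so t = d/(2μ) = 0.322567 / (2 × 0.0083) = 19.43 Myr.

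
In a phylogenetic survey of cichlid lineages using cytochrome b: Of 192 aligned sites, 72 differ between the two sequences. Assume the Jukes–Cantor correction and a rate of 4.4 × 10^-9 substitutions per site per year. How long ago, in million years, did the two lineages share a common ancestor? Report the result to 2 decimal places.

59.08

p = 72/192 = 0.375.
d = −(3/4) ln(1 − 4p/3) = −0.75 ln(1 − 0.5) = −0.75 ln(0.5)
  = −0.75 × (-0.693147) = 0.519860 substitutions/site.
Under a molecular clock d = 2μt, so t = d/(2μ) = 0.519860 / (2 × 4.4 × 10^-9) = 59.08 million years.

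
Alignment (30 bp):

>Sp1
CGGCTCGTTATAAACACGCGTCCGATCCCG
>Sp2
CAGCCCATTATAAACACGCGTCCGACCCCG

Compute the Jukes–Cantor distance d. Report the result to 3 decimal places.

0.147

The sequences differ at 4 of 30 sites (2, 5, 7, 26), so p = 4/30 ≈ 0.133333.
d = −(3/4) ln(1 − 4p/3) = −0.75 ln(1 − 0.177777) = −0.75 ln(0.822223)
  = −0.75 × (-0.195744) = 0.146808 substitutions/site.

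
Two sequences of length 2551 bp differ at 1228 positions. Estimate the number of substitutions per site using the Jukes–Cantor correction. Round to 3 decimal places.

0.770

p = 1228/2551 ≈ 0.48138.
d = −(3/4) ln(1 − 4p/3) = −0.75 ln(1 − 0.64184) = −0.75 ln(0.35816)
  = −0.75 × (-1.026775) = 0.770081 substitutions/site.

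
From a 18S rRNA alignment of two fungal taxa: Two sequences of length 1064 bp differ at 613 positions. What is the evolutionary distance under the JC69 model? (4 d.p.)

1.0963

p = 613/1064 ≈ 0.576128.
d = −(3/4) ln(1 − 4p/3) = −0.75 ln(1 − 0.768171) = −0.75 ln(0.231829)
  = −0.75 × (-1.461755) = 1.096316 substitutions/site.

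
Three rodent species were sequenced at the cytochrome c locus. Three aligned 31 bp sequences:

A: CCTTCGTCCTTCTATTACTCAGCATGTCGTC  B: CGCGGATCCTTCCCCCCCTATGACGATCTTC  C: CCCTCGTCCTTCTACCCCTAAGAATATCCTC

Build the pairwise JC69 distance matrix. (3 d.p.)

d(A,B) = 0.985, d(A,C) = 0.316, d(B,C) = 0.422

A–B: 17/31 sites differ → p ≈ 0.548387, d = −0.75 ln(1 − 0.731183) = 0.985293 ≈ 0.985.
A–C: 8/31 sites differ → p ≈ 0.258065, d = −0.75 ln(1 − 0.344087) = 0.316295 ≈ 0.316.
B–C: 10/31 sites differ → p ≈ 0.322581, d = −0.75 ln(1 − 0.430108) = 0.421731 ≈ 0.422.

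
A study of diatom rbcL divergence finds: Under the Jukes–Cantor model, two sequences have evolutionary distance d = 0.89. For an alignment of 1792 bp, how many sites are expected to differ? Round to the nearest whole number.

Invert JC69: p = (3/4)(1 − e^(−4d/3)) = 0.75 × (1 − e^(-1.186667)) = 0.75 × (1 − 0.305237) = 0.521072.
Expected differing sites = pL ≈ 0.521072 × 1792 = 933.761024 ≈ 934.

934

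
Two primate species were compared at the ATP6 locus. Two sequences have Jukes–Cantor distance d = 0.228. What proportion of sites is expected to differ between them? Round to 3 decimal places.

0.197

p = (3/4)(1 − e^(−4d/3)) = 0.75 × (1 − e^(-0.304)) = 0.75 × (1 − 0.737861) = 0.196604.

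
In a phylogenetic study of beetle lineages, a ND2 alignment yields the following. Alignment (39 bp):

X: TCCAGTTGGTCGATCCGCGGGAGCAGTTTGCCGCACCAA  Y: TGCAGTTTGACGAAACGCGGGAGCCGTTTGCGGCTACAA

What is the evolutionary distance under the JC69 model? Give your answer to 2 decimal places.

The sequences differ at 9 of 39 sites (2, 8, 10, 14, 15, 25, 32, 35, 36), so p = 9/39 ≈ 0.230769.
d = −(3/4) ln(1 − 4p/3) = −0.75 ln(1 − 0.307692) = −0.75 ln(0.692308)
  = −0.75 × (-0.367724) = 0.275793 substitutions/site.

0.28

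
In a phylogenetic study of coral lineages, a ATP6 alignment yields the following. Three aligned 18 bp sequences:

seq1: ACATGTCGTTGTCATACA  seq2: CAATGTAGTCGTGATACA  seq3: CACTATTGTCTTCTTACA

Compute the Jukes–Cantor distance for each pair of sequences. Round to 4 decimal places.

d(seq1,seq2) = 0.3470, d(seq1,seq3) = 0.6735, d(seq2,seq3) = 0.4408

seq1–seq2: 5/18 sites differ → p ≈ 0.277778, d = −0.75 ln(1 − 0.370371) = 0.346968 ≈ 0.3470.
seq1–seq3: 8/18 sites differ → p ≈ 0.444444, d = −0.75 ln(1 − 0.592592) = 0.673455 ≈ 0.6735.
seq2–seq3: 6/18 sites differ → p ≈ 0.333333, d = −0.75 ln(1 − 0.444444) = 0.440839 ≈ 0.4408.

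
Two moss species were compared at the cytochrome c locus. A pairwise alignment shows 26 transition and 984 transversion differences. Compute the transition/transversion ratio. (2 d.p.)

0.03

R = 26/984 = 0.026422… ≈ 0.03 (to 2 d.p.).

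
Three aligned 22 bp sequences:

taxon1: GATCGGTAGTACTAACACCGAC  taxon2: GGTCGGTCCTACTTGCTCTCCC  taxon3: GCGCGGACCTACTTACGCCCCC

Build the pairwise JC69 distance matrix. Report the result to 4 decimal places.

taxon1–taxon2: 9/22 sites differ → p ≈ 0.409091, d = −0.75 ln(1 − 0.545455) = 0.591344 ≈ 0.5913.
taxon1–taxon3: 9/22 sites differ → p ≈ 0.409091, d = −0.75 ln(1 − 0.545455) = 0.591344 ≈ 0.5913.
taxon2–taxon3: 6/22 sites differ → p ≈ 0.272727, d = −0.75 ln(1 − 0.363636) = 0.338988 ≈ 0.3390.

d(taxon1,taxon2) = 0.5913, d(taxon1,taxon3) = 0.5913, d(taxon2,taxon3) = 0.3390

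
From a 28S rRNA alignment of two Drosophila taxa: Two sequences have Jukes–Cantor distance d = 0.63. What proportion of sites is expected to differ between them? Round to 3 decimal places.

p = (3/4)(1 − e^(−4d/3)) = 0.75 × (1 − e^(-0.84)) = 0.75 × (1 − 0.431711) = 0.426217.

0.426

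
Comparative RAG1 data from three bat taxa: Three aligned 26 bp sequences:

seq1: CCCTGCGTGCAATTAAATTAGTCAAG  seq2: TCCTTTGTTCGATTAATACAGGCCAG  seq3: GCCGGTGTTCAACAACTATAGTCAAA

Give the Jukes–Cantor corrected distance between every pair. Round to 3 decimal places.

d(seq1,seq2) = 0.539, d(seq1,seq3) = 0.539, d(seq2,seq3) = 0.623

seq1–seq2: 10/26 sites differ → p ≈ 0.384615, d = −0.75 ln(1 − 0.51282) = 0.539341 ≈ 0.539.
seq1–seq3: 10/26 sites differ → p ≈ 0.384615, d = −0.75 ln(1 − 0.51282) = 0.539341 ≈ 0.539.
seq2–seq3: 11/26 sites differ → p ≈ 0.423077, d = −0.75 ln(1 − 0.564103) = 0.622762 ≈ 0.623.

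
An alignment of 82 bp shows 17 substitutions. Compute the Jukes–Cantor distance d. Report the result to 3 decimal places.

p = 17/82 ≈ 0.207317.
d = −(3/4) ln(1 − 4p/3) = −0.75 ln(1 − 0.276423) = −0.75 ln(0.723577)
  = −0.75 × (-0.323548) = 0.242661 substitutions/site.

0.243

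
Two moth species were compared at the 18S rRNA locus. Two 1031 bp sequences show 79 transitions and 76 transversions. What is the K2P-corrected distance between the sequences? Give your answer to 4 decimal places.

0.1686

P = 79/1031 ≈ 0.076625 and Q = 76/1031 ≈ 0.073715.
Under the Kimura two-parameter model, d = −½ ln(1 − 2P − Q) − ¼ ln(1 − 2Q).
1 − 2P − Q = 0.773035, giving −½ ln(0.773035) = 0.128715.
1 − 2Q = 0.85257, giving −¼ ln(0.85257) = 0.039875.
d = 0.128715 + 0.039875 = 0.168590.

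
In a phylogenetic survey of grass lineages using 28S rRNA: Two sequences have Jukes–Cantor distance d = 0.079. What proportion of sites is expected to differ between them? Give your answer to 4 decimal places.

0.0750

p = (3/4)(1 − e^(−4d/3)) = 0.75 × (1 − e^(-0.105333)) = 0.75 × (1 − 0.900025) = 0.074981.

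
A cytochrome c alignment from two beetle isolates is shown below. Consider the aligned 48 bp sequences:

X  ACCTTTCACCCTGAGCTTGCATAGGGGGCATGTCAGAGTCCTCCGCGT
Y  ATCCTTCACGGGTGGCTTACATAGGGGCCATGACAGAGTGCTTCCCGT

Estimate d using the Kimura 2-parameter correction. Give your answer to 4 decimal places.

0.3364

Of 48 sites, 5 differences are transitions and 8 are transversions, so P = 5/48 ≈ 0.104167 and Q = 8/48 ≈ 0.166667.
Under the Kimura two-parameter model, d = −½ ln(1 − 2P − Q) − ¼ ln(1 − 2Q).
1 − 2P − Q = 0.624999, giving −½ ln(0.624999) = 0.235003.
1 − 2Q = 0.666666, giving −¼ ln(0.666666) = 0.101367.
d = 0.235003 + 0.101367 = 0.336370.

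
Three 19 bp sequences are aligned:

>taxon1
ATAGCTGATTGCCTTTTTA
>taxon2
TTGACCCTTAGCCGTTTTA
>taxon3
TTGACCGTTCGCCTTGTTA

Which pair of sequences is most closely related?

taxon2 and taxon3

taxon1–taxon2: 8/19 differ, p = 0.421, d = 0.618.
taxon1–taxon3: 7/19 differ, p = 0.368, d = 0.507.
taxon2–taxon3: 4/19 differ, p = 0.211, d = 0.247.
The smallest distance is between taxon2 and taxon3.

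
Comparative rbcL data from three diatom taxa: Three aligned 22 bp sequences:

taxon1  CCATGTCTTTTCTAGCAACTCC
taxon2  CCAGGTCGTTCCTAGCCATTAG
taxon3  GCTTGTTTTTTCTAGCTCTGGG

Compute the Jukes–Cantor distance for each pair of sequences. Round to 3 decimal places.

taxon1–taxon2: 7/22 sites differ → p ≈ 0.318182, d = −0.75 ln(1 − 0.424243) = 0.414052 ≈ 0.414.
taxon1–taxon3: 9/22 sites differ → p ≈ 0.409091, d = −0.75 ln(1 − 0.545455) = 0.591344 ≈ 0.591.
taxon2–taxon3: 10/22 sites differ → p ≈ 0.454545, d = −0.75 ln(1 − 0.60606) = 0.698667 ≈ 0.699.

d(taxon1,taxon2) = 0.414, d(taxon1,taxon3) = 0.591, d(taxon2,taxon3) = 0.699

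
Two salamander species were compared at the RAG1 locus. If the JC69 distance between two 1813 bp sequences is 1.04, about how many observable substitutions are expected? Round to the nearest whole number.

Invert JC69: p = (3/4)(1 − e^(−4d/3)) = 0.75 × (1 − e^(-1.386667)) = 0.75 × (1 − 0.249907) = 0.562570.
Expected differing sites = pL ≈ 0.562570 × 1813 = 1019.93941 ≈ 1020.

1020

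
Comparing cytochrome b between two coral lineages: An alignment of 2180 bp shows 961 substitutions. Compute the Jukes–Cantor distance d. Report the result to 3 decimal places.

0.665

p = 961/2180 ≈ 0.440826.
d = −(3/4) ln(1 − 4p/3) = −0.75 ln(1 − 0.587768) = −0.75 ln(0.412232)
  = −0.75 × (-0.886169) = 0.664627 substitutions/site.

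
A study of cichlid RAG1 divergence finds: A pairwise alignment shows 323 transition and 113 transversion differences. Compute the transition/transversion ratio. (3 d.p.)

2.858

R = 323/113 = 2.858407… ≈ 2.858 (to 3 d.p.).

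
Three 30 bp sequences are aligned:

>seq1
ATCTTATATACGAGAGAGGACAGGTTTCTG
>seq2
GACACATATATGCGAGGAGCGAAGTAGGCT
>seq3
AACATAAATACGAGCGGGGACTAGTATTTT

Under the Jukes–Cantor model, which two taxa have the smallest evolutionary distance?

seq1 and seq3

seq1–seq2: 16/30 differ, p = 0.533, d = 0.931.
seq1–seq3: 10/30 differ, p = 0.333, d = 0.441.
seq2–seq3: 13/30 differ, p = 0.433, d = 0.647.
The smallest distance is between seq1 and seq3.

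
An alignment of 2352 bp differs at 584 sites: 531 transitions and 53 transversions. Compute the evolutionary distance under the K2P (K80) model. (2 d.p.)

0.33

P = 531/2352 ≈ 0.225765 and Q = 53/2352 ≈ 0.022534.
Under the Kimura two-parameter model, d = −½ ln(1 − 2P − Q) − ¼ ln(1 − 2Q).
1 − 2P − Q = 0.525936, giving −½ ln(0.525936) = 0.321288.
1 − 2Q = 0.954932, giving −¼ ln(0.954932) = 0.011529.
d = 0.321288 + 0.011529 = 0.332817.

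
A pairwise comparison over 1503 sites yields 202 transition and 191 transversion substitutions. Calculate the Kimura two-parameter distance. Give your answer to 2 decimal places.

P = 202/1503 ≈ 0.134398 and Q = 191/1503 ≈ 0.127079.
Under the Kimura two-parameter model, d = −½ ln(1 − 2P − Q) − ¼ ln(1 − 2Q).
1 − 2P − Q = 0.604125, giving −½ ln(0.604125) = 0.251987.
1 − 2Q = 0.745842, giving −¼ ln(0.745842) = 0.073310.
d = 0.251987 + 0.073310 = 0.325297.

0.33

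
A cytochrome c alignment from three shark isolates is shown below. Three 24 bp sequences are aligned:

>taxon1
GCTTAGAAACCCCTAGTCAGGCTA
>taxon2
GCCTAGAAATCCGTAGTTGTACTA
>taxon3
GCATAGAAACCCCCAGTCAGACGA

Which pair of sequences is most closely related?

taxon1 and taxon3

taxon1–taxon2: 7/24 differ, p = 0.292, d = 0.369.
taxon1–taxon3: 4/24 differ, p = 0.167, d = 0.188.
taxon2–taxon3: 8/24 differ, p = 0.333, d = 0.441.
The smallest distance is between taxon1 and taxon3.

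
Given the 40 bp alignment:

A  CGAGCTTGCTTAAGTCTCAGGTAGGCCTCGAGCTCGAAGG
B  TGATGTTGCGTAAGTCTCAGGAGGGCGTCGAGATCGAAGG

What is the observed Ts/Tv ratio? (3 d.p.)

Transitions are A↔G and C↔T; transversions are all other mismatches.
Transitions: 2. Transversions: 6.
R = 2/6 = 0.333333… ≈ 0.333 (to 3 d.p.).

0.333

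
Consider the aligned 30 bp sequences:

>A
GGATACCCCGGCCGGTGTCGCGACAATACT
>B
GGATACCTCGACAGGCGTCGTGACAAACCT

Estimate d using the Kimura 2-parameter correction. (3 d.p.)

Of 30 sites, 4 differences are transitions and 3 are transversions, so P = 4/30 ≈ 0.133333 and Q = 3/30 = 0.1.
Under the Kimura two-parameter model, d = −½ ln(1 − 2P − Q) − ¼ ln(1 − 2Q).
1 − 2P − Q = 0.633334, giving −½ ln(0.633334) = 0.228379.
1 − 2Q = 0.8, giving −¼ ln(0.8) = 0.055786.
d = 0.228379 + 0.055786 = 0.284165.

0.284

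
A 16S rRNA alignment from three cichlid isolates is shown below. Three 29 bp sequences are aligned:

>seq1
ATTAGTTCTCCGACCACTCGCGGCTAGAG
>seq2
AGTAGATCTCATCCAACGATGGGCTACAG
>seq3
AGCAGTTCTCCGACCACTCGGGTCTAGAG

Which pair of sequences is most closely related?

seq1 and seq3

seq1–seq2: 11/29 differ, p = 0.379, d = 0.529.
seq1–seq3: 4/29 differ, p = 0.138, d = 0.152.
seq2–seq3: 11/29 differ, p = 0.379, d = 0.529.
The smallest distance is between seq1 and seq3.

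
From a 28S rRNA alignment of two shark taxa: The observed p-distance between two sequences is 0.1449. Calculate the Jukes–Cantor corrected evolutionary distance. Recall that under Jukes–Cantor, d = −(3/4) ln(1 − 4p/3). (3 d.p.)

d = −(3/4) ln(1 − 4p/3) = −0.75 ln(1 − 0.1932) = −0.75 ln(0.8068)
  = −0.75 × (-0.214679) = 0.161009 substitutions/site.

0.161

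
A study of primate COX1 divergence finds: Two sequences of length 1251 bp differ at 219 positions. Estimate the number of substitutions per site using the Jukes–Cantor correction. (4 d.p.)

p = 219/1251 ≈ 0.17506.
d = −(3/4) ln(1 − 4p/3) = −0.75 ln(1 − 0.233413) = −0.75 ln(0.766587)
  = −0.75 × (-0.265807) = 0.199355 substitutions/site.

0.1994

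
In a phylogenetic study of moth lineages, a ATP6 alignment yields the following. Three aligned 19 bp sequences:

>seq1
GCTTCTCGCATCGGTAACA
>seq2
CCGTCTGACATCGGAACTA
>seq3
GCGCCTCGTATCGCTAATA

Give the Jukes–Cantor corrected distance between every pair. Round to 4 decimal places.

seq1–seq2: 7/19 sites differ → p ≈ 0.368421, d = −0.75 ln(1 − 0.491228) = 0.506816 ≈ 0.5068.
seq1–seq3: 5/19 sites differ → p ≈ 0.263158, d = −0.75 ln(1 − 0.350877) = 0.324100 ≈ 0.3241.
seq2–seq3: 8/19 sites differ → p ≈ 0.421053, d = −0.75 ln(1 − 0.561404) = 0.618132 ≈ 0.6181.

d(seq1,seq2) = 0.5068, d(seq1,seq3) = 0.3241, d(seq2,seq3) = 0.6181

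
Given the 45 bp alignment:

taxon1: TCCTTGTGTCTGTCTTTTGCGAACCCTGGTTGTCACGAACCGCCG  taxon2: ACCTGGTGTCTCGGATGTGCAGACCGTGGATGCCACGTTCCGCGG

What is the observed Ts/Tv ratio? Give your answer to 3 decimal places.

Transitions are A↔G and C↔T; transversions are all other mismatches.
Transitions: 3. Transversions: 12.
R = 3/12 = 0.250.

0.250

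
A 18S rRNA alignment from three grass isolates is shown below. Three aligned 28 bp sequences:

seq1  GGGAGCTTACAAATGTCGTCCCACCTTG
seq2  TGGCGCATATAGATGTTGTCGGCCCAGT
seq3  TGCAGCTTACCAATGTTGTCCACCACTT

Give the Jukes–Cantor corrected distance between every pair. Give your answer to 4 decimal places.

seq1–seq2: 12/28 sites differ → p ≈ 0.428571, d = −0.75 ln(1 − 0.571428) = 0.635472 ≈ 0.6355.
seq1–seq3: 9/28 sites differ → p ≈ 0.321429, d = −0.75 ln(1 − 0.428572) = 0.419713 ≈ 0.4197.
seq2–seq3: 11/28 sites differ → p ≈ 0.392857, d = −0.75 ln(1 − 0.523809) = 0.556452 ≈ 0.5565.

d(seq1,seq2) = 0.6355, d(seq1,seq3) = 0.4197, d(seq2,seq3) = 0.5565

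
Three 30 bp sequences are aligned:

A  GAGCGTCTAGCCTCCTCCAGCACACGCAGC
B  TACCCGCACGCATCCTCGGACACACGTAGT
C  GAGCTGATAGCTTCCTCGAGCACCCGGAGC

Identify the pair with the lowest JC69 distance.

A and C

A–B: 12/30 differ, p = 0.400, d = 0.572.
A–C: 7/30 differ, p = 0.233, d = 0.280.
B–C: 12/30 differ, p = 0.400, d = 0.572.
The smallest distance is between A and C.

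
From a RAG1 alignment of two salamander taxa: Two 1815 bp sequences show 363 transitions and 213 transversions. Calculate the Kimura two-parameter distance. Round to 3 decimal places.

0.431

P = 363/1815 = 0.2 and Q = 213/1815 ≈ 0.117355.
Under the Kimura two-parameter model, d = −½ ln(1 − 2P − Q) − ¼ ln(1 − 2Q).
1 − 2P − Q = 0.482645, giving −½ ln(0.482645) = 0.364237.
1 − 2Q = 0.76529, giving −¼ ln(0.76529) = 0.066875.
d = 0.364237 + 0.066875 = 0.431112.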